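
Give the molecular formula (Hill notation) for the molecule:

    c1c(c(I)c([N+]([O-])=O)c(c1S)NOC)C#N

Heavy atoms from the SMILES: 8 C, 1 I, 3 N, 3 O, 1 S.
Implicit hydrogens by atom environment:
  5 × C (aromatic): no H
  2 × O: no H
  1 × C: 3 H
  1 × C (aromatic): 1 H
  1 × C: no H
  1 × I: no H
  1 × N: 1 H
  1 × N (charge +1): no H
  1 × N: no H
  1 × O (charge -1): no H
  1 × S: 1 H
  Total hydrogens = 6.
Molecular formula: C8H6IN3O3S

C8H6IN3O3S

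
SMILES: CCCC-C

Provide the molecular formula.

C5H12

Heavy atoms from the SMILES: 5 C.
Implicit hydrogens by atom environment:
  3 × C: 2 H each → 6
  2 × C: 3 H each → 6
  Total hydrogens = 12.
Molecular formula: C5H12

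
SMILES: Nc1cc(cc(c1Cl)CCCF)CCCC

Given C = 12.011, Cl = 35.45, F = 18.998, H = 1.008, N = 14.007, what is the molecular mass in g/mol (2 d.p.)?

Molecular formula: C13H19ClFN.
M = 13×12.011 + 1×35.45 + 1×18.998 + 19×1.008 + 1×14.007 = 243.75 g/mol.

243.75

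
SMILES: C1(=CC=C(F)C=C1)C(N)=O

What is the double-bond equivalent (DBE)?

Molecular formula from the SMILES: C7H6FNO.
DoU = (2C + 2 + N − H − X)/2 = (2·7 + 2 + 1 − 6 − 1)/2 = 10/2 = 5.
(Structurally: 1 ring(s) + 4 π bond(s) = 5.)

5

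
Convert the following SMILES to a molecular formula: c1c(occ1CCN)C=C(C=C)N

C10H14N2O

Heavy atoms from the SMILES: 10 C, 2 N, 1 O.
Implicit hydrogens by atom environment:
  3 × C: 2 H each → 6
  2 × C (aromatic): 1 H each → 2
  2 × C: 1 H each → 2
  2 × C (aromatic): no H
  2 × N: 2 H each → 4
  1 × C: no H
  1 × O (aromatic): no H
  Total hydrogens = 14.
Molecular formula: C10H14N2O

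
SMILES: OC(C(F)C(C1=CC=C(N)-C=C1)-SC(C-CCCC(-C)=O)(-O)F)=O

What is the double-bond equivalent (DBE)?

6

Molecular formula from the SMILES: C16H21F2NO4S.
DoU = (2C + 2 + N − H − X)/2 = (2·16 + 2 + 1 − 21 − 2)/2 = 12/2 = 6.
(Structurally: 1 ring(s) + 5 π bond(s) = 6.)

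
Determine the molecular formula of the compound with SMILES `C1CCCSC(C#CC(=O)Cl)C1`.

C9H11ClOS

Heavy atoms from the SMILES: 9 C, 1 Cl, 1 O, 1 S.
Implicit hydrogens by atom environment:
  5 × C: 2 H each → 10
  3 × C: no H
  1 × C: 1 H
  1 × Cl: no H
  1 × O: no H
  1 × S: no H
  Total hydrogens = 11.
Molecular formula: C9H11ClOS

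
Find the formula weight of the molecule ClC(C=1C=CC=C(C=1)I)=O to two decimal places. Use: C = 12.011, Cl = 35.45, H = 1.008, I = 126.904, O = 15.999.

Molecular formula: C7H4ClIO.
M = 7×12.011 + 1×35.45 + 4×1.008 + 1×126.904 + 1×15.999 = 266.46 g/mol.

266.46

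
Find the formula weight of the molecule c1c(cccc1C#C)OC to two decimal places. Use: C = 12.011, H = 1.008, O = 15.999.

132.16

Molecular formula: C9H8O.
M = 9×12.011 + 8×1.008 + 1×15.999 = 132.16 g/mol.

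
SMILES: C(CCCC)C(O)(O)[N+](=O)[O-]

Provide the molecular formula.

Heavy atoms from the SMILES: 6 C, 1 N, 4 O.
Implicit hydrogens by atom environment:
  4 × C: 2 H each → 8
  2 × O: 1 H each → 2
  1 × C: 3 H
  1 × C: no H
  1 × N (charge +1): no H
  1 × O: no H
  1 × O (charge -1): no H
  Total hydrogens = 13.
Molecular formula: C6H13NO4

C6H13NO4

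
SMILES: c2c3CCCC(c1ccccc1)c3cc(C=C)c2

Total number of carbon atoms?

The symbol for carbon appears 18 times in the SMILES. Lowercase c denotes aromatic carbon and counts toward C.

18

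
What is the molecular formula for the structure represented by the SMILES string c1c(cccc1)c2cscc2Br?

Heavy atoms from the SMILES: 1 Br, 10 C, 1 S.
Implicit hydrogens by atom environment:
  7 × C (aromatic): 1 H each → 7
  3 × C (aromatic): no H
  1 × Br: no H
  1 × S (aromatic): no H
  Total hydrogens = 7.
Molecular formula: C10H7BrS

C10H7BrS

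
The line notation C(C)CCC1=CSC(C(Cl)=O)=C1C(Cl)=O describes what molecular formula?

Heavy atoms from the SMILES: 10 C, 2 Cl, 2 O, 1 S.
Implicit hydrogens by atom environment:
  3 × C: 2 H each → 6
  3 × C (aromatic): no H
  2 × C: no H
  2 × Cl: no H
  2 × O: no H
  1 × C: 3 H
  1 × C (aromatic): 1 H
  1 × S (aromatic): no H
  Total hydrogens = 10.
Molecular formula: C10H10Cl2O2S

C10H10Cl2O2S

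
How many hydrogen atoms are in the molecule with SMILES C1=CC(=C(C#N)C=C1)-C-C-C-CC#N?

12

Hydrogens are implicit in SMILES; fill each atom to its normal valence:
  4 × C: 2 H each → 8
  4 × C (aromatic): 1 H each → 4
  2 × C (aromatic): no H
  2 × C: no H
  2 × N: no H
  Total hydrogens = 12.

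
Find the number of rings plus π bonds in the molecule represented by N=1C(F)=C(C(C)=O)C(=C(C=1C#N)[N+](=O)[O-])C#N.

10

Molecular formula from the SMILES: C9H3FN4O3.
DoU = (2C + 2 + N − H − X)/2 = (2·9 + 2 + 4 − 3 − 1)/2 = 20/2 = 10.
(Structurally: 1 ring(s) + 9 π bond(s) = 10.)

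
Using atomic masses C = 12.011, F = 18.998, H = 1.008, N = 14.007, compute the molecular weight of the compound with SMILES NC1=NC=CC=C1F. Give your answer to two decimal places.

Molecular formula: C5H5FN2.
M = 5×12.011 + 1×18.998 + 5×1.008 + 2×14.007 = 112.11 g/mol.

112.11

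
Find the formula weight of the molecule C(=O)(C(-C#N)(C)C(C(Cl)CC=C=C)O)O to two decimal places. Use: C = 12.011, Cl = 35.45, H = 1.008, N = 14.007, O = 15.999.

Molecular formula: C10H12ClNO3.
M = 10×12.011 + 1×35.45 + 12×1.008 + 1×14.007 + 3×15.999 = 229.66 g/mol.

229.66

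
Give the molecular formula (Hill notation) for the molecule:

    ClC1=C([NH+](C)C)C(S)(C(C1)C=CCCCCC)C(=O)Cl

Heavy atoms from the SMILES: 15 C, 2 Cl, 1 N, 1 O, 1 S.
Implicit hydrogens by atom environment:
  5 × C: 2 H each → 10
  4 × C: no H
  3 × C: 3 H each → 9
  3 × C: 1 H each → 3
  2 × Cl: no H
  1 × N (charge +1): 1 H
  1 × O: no H
  1 × S: 1 H
  Total hydrogens = 24.
Net charge +1.
Molecular formula: C15H24Cl2NOS+

C15H24Cl2NOS+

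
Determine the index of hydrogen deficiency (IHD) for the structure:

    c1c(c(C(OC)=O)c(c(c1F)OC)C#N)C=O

Molecular formula from the SMILES: C11H8FNO4.
DoU = (2C + 2 + N − H − X)/2 = (2·11 + 2 + 1 − 8 − 1)/2 = 16/2 = 8.
(Structurally: 1 ring(s) + 7 π bond(s) = 8.)

8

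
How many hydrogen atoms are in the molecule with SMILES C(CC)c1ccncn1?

10

Hydrogens are implicit in SMILES; fill each atom to its normal valence:
  3 × C (aromatic): 1 H each → 3
  2 × C: 2 H each → 4
  2 × N (aromatic): no H
  1 × C: 3 H
  1 × C (aromatic): no H
  Total hydrogens = 10.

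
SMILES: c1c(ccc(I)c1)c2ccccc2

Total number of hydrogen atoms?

Hydrogens are implicit in SMILES; fill each atom to its normal valence:
  9 × C (aromatic): 1 H each → 9
  3 × C (aromatic): no H
  1 × I: no H
  Total hydrogens = 9.

9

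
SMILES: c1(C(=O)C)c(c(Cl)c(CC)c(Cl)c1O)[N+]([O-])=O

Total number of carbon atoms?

The symbol for carbon appears 10 times in the SMILES. Lowercase c denotes aromatic carbon and counts toward C.

10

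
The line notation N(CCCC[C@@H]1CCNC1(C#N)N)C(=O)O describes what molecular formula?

Heavy atoms from the SMILES: 10 C, 4 N, 2 O.
Implicit hydrogens by atom environment:
  6 × C: 2 H each → 12
  3 × C: no H
  2 × N: 1 H each → 2
  1 × C: 1 H
  1 × N: 2 H
  1 × N: no H
  1 × O: 1 H
  1 × O: no H
  Total hydrogens = 18.
Molecular formula: C10H18N4O2

C10H18N4O2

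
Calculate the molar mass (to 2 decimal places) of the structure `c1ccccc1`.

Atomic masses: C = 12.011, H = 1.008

78.11

Molecular formula: C6H6.
M = 6×12.011 + 6×1.008 = 78.11 g/mol.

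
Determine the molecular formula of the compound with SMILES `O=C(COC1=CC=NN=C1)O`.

Heavy atoms from the SMILES: 6 C, 2 N, 3 O.
Implicit hydrogens by atom environment:
  3 × C (aromatic): 1 H each → 3
  2 × N (aromatic): no H
  2 × O: no H
  1 × C: 2 H
  1 × C (aromatic): no H
  1 × C: no H
  1 × O: 1 H
  Total hydrogens = 6.
Molecular formula: C6H6N2O3

C6H6N2O3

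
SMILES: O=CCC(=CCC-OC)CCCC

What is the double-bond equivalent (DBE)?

Molecular formula from the SMILES: C11H20O2.
DoU = (2C + 2 + N − H − X)/2 = (2·11 + 2 + 0 − 20 − 0)/2 = 4/2 = 2.
(Structurally: 0 ring(s) + 2 π bond(s) = 2.)

2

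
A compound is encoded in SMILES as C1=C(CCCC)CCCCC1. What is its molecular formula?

Heavy atoms from the SMILES: 11 C.
Implicit hydrogens by atom environment:
  8 × C: 2 H each → 16
  1 × C: 3 H
  1 × C: 1 H
  1 × C: no H
  Total hydrogens = 20.
Molecular formula: C11H20

C11H20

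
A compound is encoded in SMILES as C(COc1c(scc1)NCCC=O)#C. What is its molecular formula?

Heavy atoms from the SMILES: 10 C, 1 N, 2 O, 1 S.
Implicit hydrogens by atom environment:
  3 × C: 2 H each → 6
  2 × C (aromatic): 1 H each → 2
  2 × C: 1 H each → 2
  2 × C (aromatic): no H
  2 × O: no H
  1 × C: no H
  1 × N: 1 H
  1 × S (aromatic): no H
  Total hydrogens = 11.
Molecular formula: C10H11NO2S

C10H11NO2S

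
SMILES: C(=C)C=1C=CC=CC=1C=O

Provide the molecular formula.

Heavy atoms from the SMILES: 9 C, 1 O.
Implicit hydrogens by atom environment:
  4 × C (aromatic): 1 H each → 4
  2 × C: 1 H each → 2
  2 × C (aromatic): no H
  1 × C: 2 H
  1 × O: no H
  Total hydrogens = 8.
Molecular formula: C9H8O

C9H8O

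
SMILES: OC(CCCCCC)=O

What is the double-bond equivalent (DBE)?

Molecular formula from the SMILES: C7H14O2.
DoU = (2C + 2 + N − H − X)/2 = (2·7 + 2 + 0 − 14 − 0)/2 = 2/2 = 1.
(Structurally: 0 ring(s) + 1 π bond(s) = 1.)

1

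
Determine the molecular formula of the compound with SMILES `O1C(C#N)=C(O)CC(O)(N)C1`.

Heavy atoms from the SMILES: 6 C, 2 N, 3 O.
Implicit hydrogens by atom environment:
  4 × C: no H
  2 × C: 2 H each → 4
  2 × O: 1 H each → 2
  1 × N: 2 H
  1 × N: no H
  1 × O: no H
  Total hydrogens = 8.
Molecular formula: C6H8N2O3

C6H8N2O3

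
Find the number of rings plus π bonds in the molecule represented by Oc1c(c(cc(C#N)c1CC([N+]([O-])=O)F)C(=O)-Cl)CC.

8

Molecular formula from the SMILES: C12H10ClFN2O4.
DoU = (2C + 2 + N − H − X)/2 = (2·12 + 2 + 2 − 10 − 2)/2 = 16/2 = 8.
(Structurally: 1 ring(s) + 7 π bond(s) = 8.)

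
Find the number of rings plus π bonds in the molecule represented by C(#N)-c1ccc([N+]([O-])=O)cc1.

Molecular formula from the SMILES: C7H4N2O2.
DoU = (2C + 2 + N − H − X)/2 = (2·7 + 2 + 2 − 4 − 0)/2 = 14/2 = 7.
(Structurally: 1 ring(s) + 6 π bond(s) = 7.)

7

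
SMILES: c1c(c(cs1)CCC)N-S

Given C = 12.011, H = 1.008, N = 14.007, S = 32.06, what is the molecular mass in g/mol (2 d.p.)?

Molecular formula: C7H11NS2.
M = 7×12.011 + 11×1.008 + 1×14.007 + 2×32.06 = 173.29 g/mol.

173.29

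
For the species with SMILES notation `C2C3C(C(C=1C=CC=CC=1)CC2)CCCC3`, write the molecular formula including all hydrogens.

C16H22

Heavy atoms from the SMILES: 16 C.
Implicit hydrogens by atom environment:
  7 × C: 2 H each → 14
  5 × C (aromatic): 1 H each → 5
  3 × C: 1 H each → 3
  1 × C (aromatic): no H
  Total hydrogens = 22.
Molecular formula: C16H22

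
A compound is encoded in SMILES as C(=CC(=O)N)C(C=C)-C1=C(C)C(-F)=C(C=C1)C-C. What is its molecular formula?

C15H18FNO

Heavy atoms from the SMILES: 15 C, 1 F, 1 N, 1 O.
Implicit hydrogens by atom environment:
  4 × C: 1 H each → 4
  4 × C (aromatic): no H
  2 × C: 3 H each → 6
  2 × C: 2 H each → 4
  2 × C (aromatic): 1 H each → 2
  1 × C: no H
  1 × F: no H
  1 × N: 2 H
  1 × O: no H
  Total hydrogens = 18.
Molecular formula: C15H18FNO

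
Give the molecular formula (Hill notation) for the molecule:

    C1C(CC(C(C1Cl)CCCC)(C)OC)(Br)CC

Heavy atoms from the SMILES: 1 Br, 14 C, 1 Cl, 1 O.
Implicit hydrogens by atom environment:
  6 × C: 2 H each → 12
  4 × C: 3 H each → 12
  2 × C: 1 H each → 2
  2 × C: no H
  1 × Br: no H
  1 × Cl: no H
  1 × O: no H
  Total hydrogens = 26.
Molecular formula: C14H26BrClO

C14H26BrClO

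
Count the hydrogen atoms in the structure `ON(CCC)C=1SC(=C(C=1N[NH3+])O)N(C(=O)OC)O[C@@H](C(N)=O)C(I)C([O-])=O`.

20

Hydrogens are implicit in SMILES; fill each atom to its normal valence:
  5 × O: no H
  4 × C (aromatic): no H
  3 × C: no H
  2 × C: 3 H each → 6
  2 × C: 2 H each → 4
  2 × C: 1 H each → 2
  2 × N: no H
  2 × O: 1 H each → 2
  1 × I: no H
  1 × N (charge +1): 3 H
  1 × N: 2 H
  1 × N: 1 H
  1 × O (charge -1): no H
  1 × S (aromatic): no H
  Total hydrogens = 20.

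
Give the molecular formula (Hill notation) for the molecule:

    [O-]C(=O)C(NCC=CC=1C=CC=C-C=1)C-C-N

Heavy atoms from the SMILES: 13 C, 2 N, 2 O.
Implicit hydrogens by atom environment:
  5 × C (aromatic): 1 H each → 5
  3 × C: 2 H each → 6
  3 × C: 1 H each → 3
  1 × C: no H
  1 × C (aromatic): no H
  1 × N: 2 H
  1 × N: 1 H
  1 × O: no H
  1 × O (charge -1): no H
  Total hydrogens = 17.
Net charge -1.
Molecular formula: C13H17N2O2-

C13H17N2O2-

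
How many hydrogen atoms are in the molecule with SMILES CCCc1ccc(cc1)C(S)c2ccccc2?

18

Hydrogens are implicit in SMILES; fill each atom to its normal valence:
  9 × C (aromatic): 1 H each → 9
  3 × C (aromatic): no H
  2 × C: 2 H each → 4
  1 × C: 3 H
  1 × C: 1 H
  1 × S: 1 H
  Total hydrogens = 18.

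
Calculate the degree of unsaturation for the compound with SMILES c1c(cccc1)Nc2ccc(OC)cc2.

Molecular formula from the SMILES: C13H13NO.
DoU = (2C + 2 + N − H − X)/2 = (2·13 + 2 + 1 − 13 − 0)/2 = 16/2 = 8.
(Structurally: 2 ring(s) + 6 π bond(s) = 8.)

8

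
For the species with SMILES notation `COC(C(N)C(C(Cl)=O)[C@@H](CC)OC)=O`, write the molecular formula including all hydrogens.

C9H16ClNO4

Heavy atoms from the SMILES: 9 C, 1 Cl, 1 N, 4 O.
Implicit hydrogens by atom environment:
  4 × O: no H
  3 × C: 3 H each → 9
  3 × C: 1 H each → 3
  2 × C: no H
  1 × C: 2 H
  1 × Cl: no H
  1 × N: 2 H
  Total hydrogens = 16.
Molecular formula: C9H16ClNO4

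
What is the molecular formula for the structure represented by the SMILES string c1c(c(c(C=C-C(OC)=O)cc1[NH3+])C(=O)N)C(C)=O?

C13H15N2O4+

Heavy atoms from the SMILES: 13 C, 2 N, 4 O.
Implicit hydrogens by atom environment:
  4 × C (aromatic): no H
  4 × O: no H
  3 × C: no H
  2 × C: 3 H each → 6
  2 × C (aromatic): 1 H each → 2
  2 × C: 1 H each → 2
  1 × N (charge +1): 3 H
  1 × N: 2 H
  Total hydrogens = 15.
Net charge +1.
Molecular formula: C13H15N2O4+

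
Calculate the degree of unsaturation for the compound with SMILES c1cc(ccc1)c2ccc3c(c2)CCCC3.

9

Molecular formula from the SMILES: C16H16.
DoU = (2C + 2 + N − H − X)/2 = (2·16 + 2 + 0 − 16 − 0)/2 = 18/2 = 9.
(Structurally: 3 ring(s) + 6 π bond(s) = 9.)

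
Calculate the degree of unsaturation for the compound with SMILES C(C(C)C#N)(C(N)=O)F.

3

Molecular formula from the SMILES: C5H7FN2O.
DoU = (2C + 2 + N − H − X)/2 = (2·5 + 2 + 2 − 7 − 1)/2 = 6/2 = 3.
(Structurally: 0 ring(s) + 3 π bond(s) = 3.)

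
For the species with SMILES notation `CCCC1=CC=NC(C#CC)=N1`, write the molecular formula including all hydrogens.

C10H12N2

Heavy atoms from the SMILES: 10 C, 2 N.
Implicit hydrogens by atom environment:
  2 × C: 3 H each → 6
  2 × C: 2 H each → 4
  2 × C (aromatic): 1 H each → 2
  2 × C (aromatic): no H
  2 × C: no H
  2 × N (aromatic): no H
  Total hydrogens = 12.
Molecular formula: C10H12N2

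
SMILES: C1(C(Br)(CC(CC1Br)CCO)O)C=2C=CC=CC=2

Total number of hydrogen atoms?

18

Hydrogens are implicit in SMILES; fill each atom to its normal valence:
  5 × C (aromatic): 1 H each → 5
  4 × C: 2 H each → 8
  3 × C: 1 H each → 3
  2 × Br: no H
  2 × O: 1 H each → 2
  1 × C: no H
  1 × C (aromatic): no H
  Total hydrogens = 18.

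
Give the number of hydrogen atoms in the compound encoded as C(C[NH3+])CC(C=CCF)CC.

Hydrogens are implicit in SMILES; fill each atom to its normal valence:
  5 × C: 2 H each → 10
  3 × C: 1 H each → 3
  1 × C: 3 H
  1 × F: no H
  1 × N (charge +1): 3 H
  Total hydrogens = 19.

19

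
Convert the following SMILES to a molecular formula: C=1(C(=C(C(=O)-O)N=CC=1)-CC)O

C8H9NO3

Heavy atoms from the SMILES: 8 C, 1 N, 3 O.
Implicit hydrogens by atom environment:
  3 × C (aromatic): no H
  2 × C (aromatic): 1 H each → 2
  2 × O: 1 H each → 2
  1 × C: 3 H
  1 × C: 2 H
  1 × C: no H
  1 × N (aromatic): no H
  1 × O: no H
  Total hydrogens = 9.
Molecular formula: C8H9NO3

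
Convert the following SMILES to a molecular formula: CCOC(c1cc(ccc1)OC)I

Heavy atoms from the SMILES: 10 C, 1 I, 2 O.
Implicit hydrogens by atom environment:
  4 × C (aromatic): 1 H each → 4
  2 × C: 3 H each → 6
  2 × C (aromatic): no H
  2 × O: no H
  1 × C: 2 H
  1 × C: 1 H
  1 × I: no H
  Total hydrogens = 13.
Molecular formula: C10H13IO2

C10H13IO2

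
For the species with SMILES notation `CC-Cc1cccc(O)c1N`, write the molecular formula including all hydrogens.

C9H13NO

Heavy atoms from the SMILES: 9 C, 1 N, 1 O.
Implicit hydrogens by atom environment:
  3 × C (aromatic): 1 H each → 3
  3 × C (aromatic): no H
  2 × C: 2 H each → 4
  1 × C: 3 H
  1 × N: 2 H
  1 × O: 1 H
  Total hydrogens = 13.
Molecular formula: C9H13NO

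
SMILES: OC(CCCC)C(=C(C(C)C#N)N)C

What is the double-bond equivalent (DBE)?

3

Molecular formula from the SMILES: C11H20N2O.
DoU = (2C + 2 + N − H − X)/2 = (2·11 + 2 + 2 − 20 − 0)/2 = 6/2 = 3.
(Structurally: 0 ring(s) + 3 π bond(s) = 3.)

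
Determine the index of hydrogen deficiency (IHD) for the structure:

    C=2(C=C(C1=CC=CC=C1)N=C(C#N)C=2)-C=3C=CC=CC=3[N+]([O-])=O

Molecular formula from the SMILES: C18H11N3O2.
DoU = (2C + 2 + N − H − X)/2 = (2·18 + 2 + 3 − 11 − 0)/2 = 30/2 = 15.
(Structurally: 3 ring(s) + 12 π bond(s) = 15.)

15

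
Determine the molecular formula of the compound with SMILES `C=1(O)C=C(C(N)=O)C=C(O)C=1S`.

C7H7NO3S

Heavy atoms from the SMILES: 7 C, 1 N, 3 O, 1 S.
Implicit hydrogens by atom environment:
  4 × C (aromatic): no H
  2 × C (aromatic): 1 H each → 2
  2 × O: 1 H each → 2
  1 × C: no H
  1 × N: 2 H
  1 × O: no H
  1 × S: 1 H
  Total hydrogens = 7.
Molecular formula: C7H7NO3S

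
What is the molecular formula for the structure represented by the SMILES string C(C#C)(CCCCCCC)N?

Heavy atoms from the SMILES: 10 C, 1 N.
Implicit hydrogens by atom environment:
  6 × C: 2 H each → 12
  2 × C: 1 H each → 2
  1 × C: 3 H
  1 × C: no H
  1 × N: 2 H
  Total hydrogens = 19.
Molecular formula: C10H19N

C10H19N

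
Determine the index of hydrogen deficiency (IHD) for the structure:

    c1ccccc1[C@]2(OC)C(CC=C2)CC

6

Molecular formula from the SMILES: C14H18O.
DoU = (2C + 2 + N − H − X)/2 = (2·14 + 2 + 0 − 18 − 0)/2 = 12/2 = 6.
(Structurally: 2 ring(s) + 4 π bond(s) = 6.)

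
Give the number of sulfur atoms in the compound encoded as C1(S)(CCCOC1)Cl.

The symbol for sulfur appears 1 time in the SMILES.

1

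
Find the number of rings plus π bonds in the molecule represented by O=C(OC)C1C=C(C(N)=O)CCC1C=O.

5

Molecular formula from the SMILES: C10H13NO4.
DoU = (2C + 2 + N − H − X)/2 = (2·10 + 2 + 1 − 13 − 0)/2 = 10/2 = 5.
(Structurally: 1 ring(s) + 4 π bond(s) = 5.)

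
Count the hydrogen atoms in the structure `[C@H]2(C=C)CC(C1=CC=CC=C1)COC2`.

16

Hydrogens are implicit in SMILES; fill each atom to its normal valence:
  5 × C (aromatic): 1 H each → 5
  4 × C: 2 H each → 8
  3 × C: 1 H each → 3
  1 × C (aromatic): no H
  1 × O: no H
  Total hydrogens = 16.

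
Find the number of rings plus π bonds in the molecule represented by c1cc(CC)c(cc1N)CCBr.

Molecular formula from the SMILES: C10H14BrN.
DoU = (2C + 2 + N − H − X)/2 = (2·10 + 2 + 1 − 14 − 1)/2 = 8/2 = 4.
(Structurally: 1 ring(s) + 3 π bond(s) = 4.)

4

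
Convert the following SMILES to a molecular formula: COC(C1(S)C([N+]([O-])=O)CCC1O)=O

C7H11NO5S

Heavy atoms from the SMILES: 7 C, 1 N, 5 O, 1 S.
Implicit hydrogens by atom environment:
  3 × O: no H
  2 × C: 2 H each → 4
  2 × C: 1 H each → 2
  2 × C: no H
  1 × C: 3 H
  1 × N (charge +1): no H
  1 × O: 1 H
  1 × O (charge -1): no H
  1 × S: 1 H
  Total hydrogens = 11.
Molecular formula: C7H11NO5S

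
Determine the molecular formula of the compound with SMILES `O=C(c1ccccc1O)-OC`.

Heavy atoms from the SMILES: 8 C, 3 O.
Implicit hydrogens by atom environment:
  4 × C (aromatic): 1 H each → 4
  2 × C (aromatic): no H
  2 × O: no H
  1 × C: 3 H
  1 × C: no H
  1 × O: 1 H
  Total hydrogens = 8.
Molecular formula: C8H8O3

C8H8O3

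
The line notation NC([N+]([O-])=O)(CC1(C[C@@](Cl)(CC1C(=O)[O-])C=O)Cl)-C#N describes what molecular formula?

Heavy atoms from the SMILES: 10 C, 2 Cl, 3 N, 5 O.
Implicit hydrogens by atom environment:
  5 × C: no H
  3 × C: 2 H each → 6
  3 × O: no H
  2 × C: 1 H each → 2
  2 × Cl: no H
  2 × O (charge -1): no H
  1 × N: 2 H
  1 × N: no H
  1 × N (charge +1): no H
  Total hydrogens = 10.
Net charge -1.
Molecular formula: C10H10Cl2N3O5-

C10H10Cl2N3O5-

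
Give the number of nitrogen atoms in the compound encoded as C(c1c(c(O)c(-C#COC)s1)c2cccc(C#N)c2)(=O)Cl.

The symbol for nitrogen appears 1 time in the SMILES.

1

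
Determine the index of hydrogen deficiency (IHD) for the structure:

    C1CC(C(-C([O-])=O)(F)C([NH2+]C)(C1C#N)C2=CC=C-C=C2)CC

8

Molecular formula from the SMILES: C17H21FN2O2.
DoU = (2C + 2 + N − H − X)/2 = (2·17 + 2 + 2 − 21 − 1)/2 = 16/2 = 8.
(Structurally: 2 ring(s) + 6 π bond(s) = 8.)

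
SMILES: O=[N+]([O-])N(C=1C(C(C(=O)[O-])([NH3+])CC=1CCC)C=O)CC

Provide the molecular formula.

Heavy atoms from the SMILES: 12 C, 3 N, 5 O.
Implicit hydrogens by atom environment:
  4 × C: 2 H each → 8
  4 × C: no H
  3 × O: no H
  2 × C: 3 H each → 6
  2 × C: 1 H each → 2
  2 × O (charge -1): no H
  1 × N (charge +1): 3 H
  1 × N: no H
  1 × N (charge +1): no H
  Total hydrogens = 19.
Molecular formula: C12H19N3O5

C12H19N3O5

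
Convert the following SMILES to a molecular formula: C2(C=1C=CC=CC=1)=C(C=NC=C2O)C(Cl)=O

C12H8ClNO2

Heavy atoms from the SMILES: 12 C, 1 Cl, 1 N, 2 O.
Implicit hydrogens by atom environment:
  7 × C (aromatic): 1 H each → 7
  4 × C (aromatic): no H
  1 × C: no H
  1 × Cl: no H
  1 × N (aromatic): no H
  1 × O: 1 H
  1 × O: no H
  Total hydrogens = 8.
Molecular formula: C12H8ClNO2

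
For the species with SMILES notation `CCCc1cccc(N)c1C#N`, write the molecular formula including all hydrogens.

C10H12N2

Heavy atoms from the SMILES: 10 C, 2 N.
Implicit hydrogens by atom environment:
  3 × C (aromatic): 1 H each → 3
  3 × C (aromatic): no H
  2 × C: 2 H each → 4
  1 × C: 3 H
  1 × C: no H
  1 × N: 2 H
  1 × N: no H
  Total hydrogens = 12.
Molecular formula: C10H12N2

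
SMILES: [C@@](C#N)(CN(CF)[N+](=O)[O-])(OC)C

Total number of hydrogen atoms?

Hydrogens are implicit in SMILES; fill each atom to its normal valence:
  2 × C: 3 H each → 6
  2 × C: 2 H each → 4
  2 × C: no H
  2 × N: no H
  2 × O: no H
  1 × F: no H
  1 × N (charge +1): no H
  1 × O (charge -1): no H
  Total hydrogens = 10.

10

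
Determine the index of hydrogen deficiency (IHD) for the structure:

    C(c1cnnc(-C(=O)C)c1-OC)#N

7

Molecular formula from the SMILES: C8H7N3O2.
DoU = (2C + 2 + N − H − X)/2 = (2·8 + 2 + 3 − 7 − 0)/2 = 14/2 = 7.
(Structurally: 1 ring(s) + 6 π bond(s) = 7.)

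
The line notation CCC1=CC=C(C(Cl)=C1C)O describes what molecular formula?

Heavy atoms from the SMILES: 9 C, 1 Cl, 1 O.
Implicit hydrogens by atom environment:
  4 × C (aromatic): no H
  2 × C: 3 H each → 6
  2 × C (aromatic): 1 H each → 2
  1 × C: 2 H
  1 × Cl: no H
  1 × O: 1 H
  Total hydrogens = 11.
Molecular formula: C9H11ClO

C9H11ClO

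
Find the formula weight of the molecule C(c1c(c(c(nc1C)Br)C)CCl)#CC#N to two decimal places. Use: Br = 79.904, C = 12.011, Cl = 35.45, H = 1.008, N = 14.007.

283.55

Molecular formula: C11H8BrClN2.
M = 1×79.904 + 11×12.011 + 1×35.45 + 8×1.008 + 2×14.007 = 283.55 g/mol.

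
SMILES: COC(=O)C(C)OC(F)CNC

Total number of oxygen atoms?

3

The symbol for oxygen appears 3 times in the SMILES.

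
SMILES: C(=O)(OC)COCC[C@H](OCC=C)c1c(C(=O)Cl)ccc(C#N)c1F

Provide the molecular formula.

Heavy atoms from the SMILES: 17 C, 1 Cl, 1 F, 1 N, 5 O.
Implicit hydrogens by atom environment:
  5 × C: 2 H each → 10
  5 × O: no H
  4 × C (aromatic): no H
  3 × C: no H
  2 × C (aromatic): 1 H each → 2
  2 × C: 1 H each → 2
  1 × C: 3 H
  1 × Cl: no H
  1 × F: no H
  1 × N: no H
  Total hydrogens = 17.
Molecular formula: C17H17ClFNO5

C17H17ClFNO5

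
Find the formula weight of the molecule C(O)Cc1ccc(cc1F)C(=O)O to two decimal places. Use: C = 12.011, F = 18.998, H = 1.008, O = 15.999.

184.17

Molecular formula: C9H9FO3.
M = 9×12.011 + 1×18.998 + 9×1.008 + 3×15.999 = 184.17 g/mol.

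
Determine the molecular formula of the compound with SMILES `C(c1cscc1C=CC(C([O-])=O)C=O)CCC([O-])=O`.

Heavy atoms from the SMILES: 13 C, 5 O, 1 S.
Implicit hydrogens by atom environment:
  4 × C: 1 H each → 4
  3 × C: 2 H each → 6
  3 × O: no H
  2 × C (aromatic): 1 H each → 2
  2 × C (aromatic): no H
  2 × C: no H
  2 × O (charge -1): no H
  1 × S (aromatic): no H
  Total hydrogens = 12.
Net charge -2.
Molecular formula: [C13H12O5S]2-

[C13H12O5S]2-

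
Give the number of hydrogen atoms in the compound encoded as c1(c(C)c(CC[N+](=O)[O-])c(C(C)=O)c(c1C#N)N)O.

13

Hydrogens are implicit in SMILES; fill each atom to its normal valence:
  6 × C (aromatic): no H
  2 × C: 3 H each → 6
  2 × C: 2 H each → 4
  2 × C: no H
  2 × O: no H
  1 × N: 2 H
  1 × N: no H
  1 × N (charge +1): no H
  1 × O: 1 H
  1 × O (charge -1): no H
  Total hydrogens = 13.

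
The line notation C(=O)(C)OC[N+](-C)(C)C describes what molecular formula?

C6H14NO2+

Heavy atoms from the SMILES: 6 C, 1 N, 2 O.
Implicit hydrogens by atom environment:
  4 × C: 3 H each → 12
  2 × O: no H
  1 × C: 2 H
  1 × C: no H
  1 × N (charge +1): no H
  Total hydrogens = 14.
Net charge +1.
Molecular formula: C6H14NO2+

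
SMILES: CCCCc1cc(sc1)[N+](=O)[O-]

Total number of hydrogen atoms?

11

Hydrogens are implicit in SMILES; fill each atom to its normal valence:
  3 × C: 2 H each → 6
  2 × C (aromatic): 1 H each → 2
  2 × C (aromatic): no H
  1 × C: 3 H
  1 × N (charge +1): no H
  1 × O: no H
  1 × O (charge -1): no H
  1 × S (aromatic): no H
  Total hydrogens = 11.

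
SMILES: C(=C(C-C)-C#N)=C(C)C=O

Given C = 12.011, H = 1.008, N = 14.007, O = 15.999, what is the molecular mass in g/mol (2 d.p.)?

Molecular formula: C8H9NO.
M = 8×12.011 + 9×1.008 + 1×14.007 + 1×15.999 = 135.17 g/mol.

135.17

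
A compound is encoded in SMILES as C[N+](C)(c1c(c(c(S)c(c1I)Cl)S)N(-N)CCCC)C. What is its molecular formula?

Heavy atoms from the SMILES: 13 C, 1 Cl, 1 I, 3 N, 2 S.
Implicit hydrogens by atom environment:
  6 × C (aromatic): no H
  4 × C: 3 H each → 12
  3 × C: 2 H each → 6
  2 × S: 1 H each → 2
  1 × Cl: no H
  1 × I: no H
  1 × N: 2 H
  1 × N (charge +1): no H
  1 × N: no H
  Total hydrogens = 22.
Net charge +1.
Molecular formula: C13H22ClIN3S2+

C13H22ClIN3S2+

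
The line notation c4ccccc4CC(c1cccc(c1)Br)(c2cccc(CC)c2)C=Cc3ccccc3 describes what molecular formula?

C30H27Br

Heavy atoms from the SMILES: 1 Br, 30 C.
Implicit hydrogens by atom environment:
  18 × C (aromatic): 1 H each → 18
  6 × C (aromatic): no H
  2 × C: 2 H each → 4
  2 × C: 1 H each → 2
  1 × Br: no H
  1 × C: 3 H
  1 × C: no H
  Total hydrogens = 27.
Molecular formula: C30H27Br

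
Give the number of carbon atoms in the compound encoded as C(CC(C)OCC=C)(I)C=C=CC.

11

The symbol for carbon appears 11 times in the SMILES.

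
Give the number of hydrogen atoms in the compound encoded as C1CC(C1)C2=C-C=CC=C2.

12

Hydrogens are implicit in SMILES; fill each atom to its normal valence:
  5 × C (aromatic): 1 H each → 5
  3 × C: 2 H each → 6
  1 × C: 1 H
  1 × C (aromatic): no H
  Total hydrogens = 12.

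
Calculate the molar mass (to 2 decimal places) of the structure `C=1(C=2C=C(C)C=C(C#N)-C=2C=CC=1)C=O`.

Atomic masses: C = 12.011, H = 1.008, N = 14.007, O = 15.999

195.22

Molecular formula: C13H9NO.
M = 13×12.011 + 9×1.008 + 1×14.007 + 1×15.999 = 195.22 g/mol.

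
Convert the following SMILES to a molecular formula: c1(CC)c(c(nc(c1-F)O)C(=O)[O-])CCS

C10H11FNO3S-

Heavy atoms from the SMILES: 10 C, 1 F, 1 N, 3 O, 1 S.
Implicit hydrogens by atom environment:
  5 × C (aromatic): no H
  3 × C: 2 H each → 6
  1 × C: 3 H
  1 × C: no H
  1 × F: no H
  1 × N (aromatic): no H
  1 × O: 1 H
  1 × O: no H
  1 × O (charge -1): no H
  1 × S: 1 H
  Total hydrogens = 11.
Net charge -1.
Molecular formula: C10H11FNO3S-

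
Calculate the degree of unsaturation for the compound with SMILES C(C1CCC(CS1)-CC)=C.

2

Molecular formula from the SMILES: C9H16S.
DoU = (2C + 2 + N − H − X)/2 = (2·9 + 2 + 0 − 16 − 0)/2 = 4/2 = 2.
(Structurally: 1 ring(s) + 1 π bond(s) = 2.)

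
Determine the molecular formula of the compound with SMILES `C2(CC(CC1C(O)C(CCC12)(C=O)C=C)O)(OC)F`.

Heavy atoms from the SMILES: 14 C, 1 F, 4 O.
Implicit hydrogens by atom environment:
  6 × C: 1 H each → 6
  5 × C: 2 H each → 10
  2 × C: no H
  2 × O: 1 H each → 2
  2 × O: no H
  1 × C: 3 H
  1 × F: no H
  Total hydrogens = 21.
Molecular formula: C14H21FO4

C14H21FO4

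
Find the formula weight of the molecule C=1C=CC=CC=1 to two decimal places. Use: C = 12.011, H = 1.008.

Molecular formula: C6H6.
M = 6×12.011 + 6×1.008 = 78.11 g/mol.

78.11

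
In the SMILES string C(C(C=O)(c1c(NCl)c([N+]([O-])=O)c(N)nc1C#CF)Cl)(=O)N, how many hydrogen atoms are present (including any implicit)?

Hydrogens are implicit in SMILES; fill each atom to its normal valence:
  5 × C (aromatic): no H
  4 × C: no H
  3 × O: no H
  2 × Cl: no H
  2 × N: 2 H each → 4
  1 × C: 1 H
  1 × F: no H
  1 × N: 1 H
  1 × N (aromatic): no H
  1 × N (charge +1): no H
  1 × O (charge -1): no H
  Total hydrogens = 6.

6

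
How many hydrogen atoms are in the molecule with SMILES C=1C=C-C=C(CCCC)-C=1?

14

Hydrogens are implicit in SMILES; fill each atom to its normal valence:
  5 × C (aromatic): 1 H each → 5
  3 × C: 2 H each → 6
  1 × C: 3 H
  1 × C (aromatic): no H
  Total hydrogens = 14.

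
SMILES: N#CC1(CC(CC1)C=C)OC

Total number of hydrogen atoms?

13

Hydrogens are implicit in SMILES; fill each atom to its normal valence:
  4 × C: 2 H each → 8
  2 × C: 1 H each → 2
  2 × C: no H
  1 × C: 3 H
  1 × N: no H
  1 × O: no H
  Total hydrogens = 13.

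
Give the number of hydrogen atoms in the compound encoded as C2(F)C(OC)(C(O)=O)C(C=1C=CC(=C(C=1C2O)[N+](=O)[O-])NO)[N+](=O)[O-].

12

Hydrogens are implicit in SMILES; fill each atom to its normal valence:
  4 × C (aromatic): no H
  4 × O: no H
  3 × C: 1 H each → 3
  3 × O: 1 H each → 3
  2 × C (aromatic): 1 H each → 2
  2 × C: no H
  2 × N (charge +1): no H
  2 × O (charge -1): no H
  1 × C: 3 H
  1 × F: no H
  1 × N: 1 H
  Total hydrogens = 12.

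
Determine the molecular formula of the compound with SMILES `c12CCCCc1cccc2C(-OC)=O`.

C12H14O2

Heavy atoms from the SMILES: 12 C, 2 O.
Implicit hydrogens by atom environment:
  4 × C: 2 H each → 8
  3 × C (aromatic): 1 H each → 3
  3 × C (aromatic): no H
  2 × O: no H
  1 × C: 3 H
  1 × C: no H
  Total hydrogens = 14.
Molecular formula: C12H14O2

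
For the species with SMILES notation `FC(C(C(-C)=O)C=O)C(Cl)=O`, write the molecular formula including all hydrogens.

Heavy atoms from the SMILES: 6 C, 1 Cl, 1 F, 3 O.
Implicit hydrogens by atom environment:
  3 × C: 1 H each → 3
  3 × O: no H
  2 × C: no H
  1 × C: 3 H
  1 × Cl: no H
  1 × F: no H
  Total hydrogens = 6.
Molecular formula: C6H6ClFO3

C6H6ClFO3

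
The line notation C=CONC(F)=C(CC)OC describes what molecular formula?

Heavy atoms from the SMILES: 7 C, 1 F, 1 N, 2 O.
Implicit hydrogens by atom environment:
  2 × C: 3 H each → 6
  2 × C: 2 H each → 4
  2 × C: no H
  2 × O: no H
  1 × C: 1 H
  1 × F: no H
  1 × N: 1 H
  Total hydrogens = 12.
Molecular formula: C7H12FNO2

C7H12FNO2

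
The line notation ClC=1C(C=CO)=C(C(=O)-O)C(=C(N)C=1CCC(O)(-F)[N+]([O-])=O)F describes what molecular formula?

C12H11ClF2N2O6

Heavy atoms from the SMILES: 12 C, 1 Cl, 2 F, 2 N, 6 O.
Implicit hydrogens by atom environment:
  6 × C (aromatic): no H
  3 × O: 1 H each → 3
  2 × C: 2 H each → 4
  2 × C: 1 H each → 2
  2 × C: no H
  2 × F: no H
  2 × O: no H
  1 × Cl: no H
  1 × N: 2 H
  1 × N (charge +1): no H
  1 × O (charge -1): no H
  Total hydrogens = 11.
Molecular formula: C12H11ClF2N2O6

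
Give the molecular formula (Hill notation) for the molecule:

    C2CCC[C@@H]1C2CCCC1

C10H18

Heavy atoms from the SMILES: 10 C.
Implicit hydrogens by atom environment:
  8 × C: 2 H each → 16
  2 × C: 1 H each → 2
  Total hydrogens = 18.
Molecular formula: C10H18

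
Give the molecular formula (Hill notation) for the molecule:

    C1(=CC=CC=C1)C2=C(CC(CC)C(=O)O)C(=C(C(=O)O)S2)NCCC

Heavy atoms from the SMILES: 19 C, 1 N, 4 O, 1 S.
Implicit hydrogens by atom environment:
  5 × C (aromatic): 1 H each → 5
  5 × C (aromatic): no H
  4 × C: 2 H each → 8
  2 × C: 3 H each → 6
  2 × C: no H
  2 × O: 1 H each → 2
  2 × O: no H
  1 × C: 1 H
  1 × N: 1 H
  1 × S (aromatic): no H
  Total hydrogens = 23.
Molecular formula: C19H23NO4S

C19H23NO4S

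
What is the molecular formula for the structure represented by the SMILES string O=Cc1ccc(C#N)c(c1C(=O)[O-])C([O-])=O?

[C10H3NO5]2-

Heavy atoms from the SMILES: 10 C, 1 N, 5 O.
Implicit hydrogens by atom environment:
  4 × C (aromatic): no H
  3 × C: no H
  3 × O: no H
  2 × C (aromatic): 1 H each → 2
  2 × O (charge -1): no H
  1 × C: 1 H
  1 × N: no H
  Total hydrogens = 3.
Net charge -2.
Molecular formula: [C10H3NO5]2-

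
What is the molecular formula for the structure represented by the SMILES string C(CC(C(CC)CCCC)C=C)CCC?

C15H30

Heavy atoms from the SMILES: 15 C.
Implicit hydrogens by atom environment:
  9 × C: 2 H each → 18
  3 × C: 3 H each → 9
  3 × C: 1 H each → 3
  Total hydrogens = 30.
Molecular formula: C15H30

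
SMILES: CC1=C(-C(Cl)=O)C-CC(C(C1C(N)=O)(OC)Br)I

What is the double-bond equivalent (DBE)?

4

Molecular formula from the SMILES: C11H14BrClINO3.
DoU = (2C + 2 + N − H − X)/2 = (2·11 + 2 + 1 − 14 − 3)/2 = 8/2 = 4.
(Structurally: 1 ring(s) + 3 π bond(s) = 4.)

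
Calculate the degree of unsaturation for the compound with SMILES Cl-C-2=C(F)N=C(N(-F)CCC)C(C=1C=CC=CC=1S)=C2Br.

8

Molecular formula from the SMILES: C14H12BrClF2N2S.
DoU = (2C + 2 + N − H − X)/2 = (2·14 + 2 + 2 − 12 − 4)/2 = 16/2 = 8.
(Structurally: 2 ring(s) + 6 π bond(s) = 8.)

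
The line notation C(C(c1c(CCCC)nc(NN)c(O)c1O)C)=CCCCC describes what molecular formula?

C17H29N3O2

Heavy atoms from the SMILES: 17 C, 3 N, 2 O.
Implicit hydrogens by atom environment:
  6 × C: 2 H each → 12
  5 × C (aromatic): no H
  3 × C: 3 H each → 9
  3 × C: 1 H each → 3
  2 × O: 1 H each → 2
  1 × N: 2 H
  1 × N: 1 H
  1 × N (aromatic): no H
  Total hydrogens = 29.
Molecular formula: C17H29N3O2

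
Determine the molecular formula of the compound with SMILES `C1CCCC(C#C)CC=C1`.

Heavy atoms from the SMILES: 10 C.
Implicit hydrogens by atom environment:
  5 × C: 2 H each → 10
  4 × C: 1 H each → 4
  1 × C: no H
  Total hydrogens = 14.
Molecular formula: C10H14

C10H14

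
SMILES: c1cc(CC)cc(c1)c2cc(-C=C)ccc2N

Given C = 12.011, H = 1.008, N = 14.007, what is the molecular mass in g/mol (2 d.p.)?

Molecular formula: C16H17N.
M = 16×12.011 + 17×1.008 + 1×14.007 = 223.32 g/mol.

223.32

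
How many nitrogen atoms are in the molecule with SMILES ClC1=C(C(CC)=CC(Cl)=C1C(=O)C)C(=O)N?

1

The symbol for nitrogen appears 1 time in the SMILES.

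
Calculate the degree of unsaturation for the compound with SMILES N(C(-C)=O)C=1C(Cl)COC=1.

3

Molecular formula from the SMILES: C6H8ClNO2.
DoU = (2C + 2 + N − H − X)/2 = (2·6 + 2 + 1 − 8 − 1)/2 = 6/2 = 3.
(Structurally: 1 ring(s) + 2 π bond(s) = 3.)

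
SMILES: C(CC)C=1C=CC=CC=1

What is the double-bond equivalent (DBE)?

4

Molecular formula from the SMILES: C9H12.
DoU = (2C + 2 + N − H − X)/2 = (2·9 + 2 + 0 − 12 − 0)/2 = 8/2 = 4.
(Structurally: 1 ring(s) + 3 π bond(s) = 4.)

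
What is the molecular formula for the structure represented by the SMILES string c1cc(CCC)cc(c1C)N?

C10H15N

Heavy atoms from the SMILES: 10 C, 1 N.
Implicit hydrogens by atom environment:
  3 × C (aromatic): 1 H each → 3
  3 × C (aromatic): no H
  2 × C: 3 H each → 6
  2 × C: 2 H each → 4
  1 × N: 2 H
  Total hydrogens = 15.
Molecular formula: C10H15N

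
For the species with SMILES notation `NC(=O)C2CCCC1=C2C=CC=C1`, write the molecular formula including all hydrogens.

Heavy atoms from the SMILES: 11 C, 1 N, 1 O.
Implicit hydrogens by atom environment:
  4 × C (aromatic): 1 H each → 4
  3 × C: 2 H each → 6
  2 × C (aromatic): no H
  1 × C: 1 H
  1 × C: no H
  1 × N: 2 H
  1 × O: no H
  Total hydrogens = 13.
Molecular formula: C11H13NO

C11H13NO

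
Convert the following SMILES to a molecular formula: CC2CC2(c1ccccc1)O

Heavy atoms from the SMILES: 10 C, 1 O.
Implicit hydrogens by atom environment:
  5 × C (aromatic): 1 H each → 5
  1 × C: 3 H
  1 × C: 2 H
  1 × C: 1 H
  1 × C: no H
  1 × C (aromatic): no H
  1 × O: 1 H
  Total hydrogens = 12.
Molecular formula: C10H12O

C10H12O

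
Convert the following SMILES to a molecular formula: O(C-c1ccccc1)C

C8H10O

Heavy atoms from the SMILES: 8 C, 1 O.
Implicit hydrogens by atom environment:
  5 × C (aromatic): 1 H each → 5
  1 × C: 3 H
  1 × C: 2 H
  1 × C (aromatic): no H
  1 × O: no H
  Total hydrogens = 10.
Molecular formula: C8H10O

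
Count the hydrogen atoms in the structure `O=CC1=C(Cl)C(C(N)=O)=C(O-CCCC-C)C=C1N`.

Hydrogens are implicit in SMILES; fill each atom to its normal valence:
  5 × C (aromatic): no H
  4 × C: 2 H each → 8
  3 × O: no H
  2 × N: 2 H each → 4
  1 × C: 3 H
  1 × C (aromatic): 1 H
  1 × C: 1 H
  1 × C: no H
  1 × Cl: no H
  Total hydrogens = 17.

17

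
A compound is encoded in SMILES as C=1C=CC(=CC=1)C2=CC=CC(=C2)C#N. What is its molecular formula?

Heavy atoms from the SMILES: 13 C, 1 N.
Implicit hydrogens by atom environment:
  9 × C (aromatic): 1 H each → 9
  3 × C (aromatic): no H
  1 × C: no H
  1 × N: no H
  Total hydrogens = 9.
Molecular formula: C13H9N

C13H9N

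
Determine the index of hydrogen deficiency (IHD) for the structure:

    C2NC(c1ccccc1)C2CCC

Molecular formula from the SMILES: C12H17N.
DoU = (2C + 2 + N − H − X)/2 = (2·12 + 2 + 1 − 17 − 0)/2 = 10/2 = 5.
(Structurally: 2 ring(s) + 3 π bond(s) = 5.)

5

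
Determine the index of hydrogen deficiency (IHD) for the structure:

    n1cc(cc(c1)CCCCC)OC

4

Molecular formula from the SMILES: C11H17NO.
DoU = (2C + 2 + N − H − X)/2 = (2·11 + 2 + 1 − 17 − 0)/2 = 8/2 = 4.
(Structurally: 1 ring(s) + 3 π bond(s) = 4.)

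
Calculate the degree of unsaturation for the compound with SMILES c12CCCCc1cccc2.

Molecular formula from the SMILES: C10H12.
DoU = (2C + 2 + N − H − X)/2 = (2·10 + 2 + 0 − 12 − 0)/2 = 10/2 = 5.
(Structurally: 2 ring(s) + 3 π bond(s) = 5.)

5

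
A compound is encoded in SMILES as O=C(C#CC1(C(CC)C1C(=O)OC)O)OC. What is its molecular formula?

C11H14O5

Heavy atoms from the SMILES: 11 C, 5 O.
Implicit hydrogens by atom environment:
  5 × C: no H
  4 × O: no H
  3 × C: 3 H each → 9
  2 × C: 1 H each → 2
  1 × C: 2 H
  1 × O: 1 H
  Total hydrogens = 14.
Molecular formula: C11H14O5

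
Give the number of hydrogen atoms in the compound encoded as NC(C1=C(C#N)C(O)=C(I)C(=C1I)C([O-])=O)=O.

Hydrogens are implicit in SMILES; fill each atom to its normal valence:
  6 × C (aromatic): no H
  3 × C: no H
  2 × I: no H
  2 × O: no H
  1 × N: 2 H
  1 × N: no H
  1 × O: 1 H
  1 × O (charge -1): no H
  Total hydrogens = 3.

3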